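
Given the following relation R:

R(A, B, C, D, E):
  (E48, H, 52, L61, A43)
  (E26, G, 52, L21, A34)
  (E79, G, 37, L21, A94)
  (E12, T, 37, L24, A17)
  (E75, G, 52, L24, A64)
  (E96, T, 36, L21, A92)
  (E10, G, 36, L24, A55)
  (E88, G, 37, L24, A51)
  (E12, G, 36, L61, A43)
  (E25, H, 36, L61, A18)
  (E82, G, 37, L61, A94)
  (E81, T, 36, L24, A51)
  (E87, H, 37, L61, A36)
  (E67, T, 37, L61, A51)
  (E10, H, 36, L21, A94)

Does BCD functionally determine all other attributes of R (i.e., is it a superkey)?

All 15 rows have distinct BCD values, so BCD → (all attributes) holds and BCD is a superkey.

Yes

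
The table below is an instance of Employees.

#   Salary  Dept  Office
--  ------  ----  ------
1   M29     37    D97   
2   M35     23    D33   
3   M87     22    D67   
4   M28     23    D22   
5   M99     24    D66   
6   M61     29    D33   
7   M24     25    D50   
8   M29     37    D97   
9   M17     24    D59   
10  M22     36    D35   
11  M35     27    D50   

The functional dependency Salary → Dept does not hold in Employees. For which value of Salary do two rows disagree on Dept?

Salary=M29: rows 1, 8 → Dept = 37, 37 ✓
Salary=M35: rows 2, 11 → Dept takes values {23, 27} — violation
Salary=M87: row 3 → Dept = 22 ✓
Salary=M28: row 4 → Dept = 23 ✓
Salary=M99: row 5 → Dept = 24 ✓
Salary=M61: row 6 → Dept = 29 ✓
Salary=M24: row 7 → Dept = 25 ✓
Salary=M17: row 9 → Dept = 24 ✓
Salary=M22: row 10 → Dept = 36 ✓
The only Salary value with inconsistent Dept is Salary=M35.

M35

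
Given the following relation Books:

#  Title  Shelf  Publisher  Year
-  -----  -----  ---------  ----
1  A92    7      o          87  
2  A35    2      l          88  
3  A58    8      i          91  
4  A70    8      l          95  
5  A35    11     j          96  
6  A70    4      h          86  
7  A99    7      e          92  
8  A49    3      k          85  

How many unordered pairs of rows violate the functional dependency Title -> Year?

Title=A35: violating pairs (2,5) — 1 pair.
Title=A70: violating pairs (4,6) — 1 pair.

2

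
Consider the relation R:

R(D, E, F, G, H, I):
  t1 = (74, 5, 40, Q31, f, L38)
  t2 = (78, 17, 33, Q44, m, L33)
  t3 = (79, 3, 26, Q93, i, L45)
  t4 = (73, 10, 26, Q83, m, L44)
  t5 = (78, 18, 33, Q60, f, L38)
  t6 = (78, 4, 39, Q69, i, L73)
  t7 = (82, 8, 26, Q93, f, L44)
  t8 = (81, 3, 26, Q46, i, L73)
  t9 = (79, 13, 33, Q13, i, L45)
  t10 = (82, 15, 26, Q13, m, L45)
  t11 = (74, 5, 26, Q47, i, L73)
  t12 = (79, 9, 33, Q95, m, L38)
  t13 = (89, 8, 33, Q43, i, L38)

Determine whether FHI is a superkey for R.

No

Rows 8 and 11 have the same FHI value (F=26, H=i, I=L73) but are distinct tuples, so FHI does not determine every attribute — not a superkey.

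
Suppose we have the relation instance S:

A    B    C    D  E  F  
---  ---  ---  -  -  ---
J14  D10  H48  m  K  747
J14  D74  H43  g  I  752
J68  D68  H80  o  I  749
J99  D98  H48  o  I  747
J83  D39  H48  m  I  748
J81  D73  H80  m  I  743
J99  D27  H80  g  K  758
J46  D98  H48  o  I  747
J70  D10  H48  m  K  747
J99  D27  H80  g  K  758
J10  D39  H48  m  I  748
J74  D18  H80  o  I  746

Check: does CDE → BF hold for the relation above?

(C=H48, D=m, E=K): 2 rows → {B,F} = (D10, 747), (D10, 747) ✓
(C=H43, D=g, E=I): 1 row → {B,F} = (D74, 752) ✓
(C=H80, D=o, E=I): 2 rows → {B,F} takes values {(D68, 749), (D18, 746)} — violation
(C=H48, D=o, E=I): 2 rows → {B,F} = (D98, 747), (D98, 747) ✓
(C=H48, D=m, E=I): 2 rows → {B,F} = (D39, 748), (D39, 748) ✓
(C=H80, D=m, E=I): 1 row → {B,F} = (D73, 743) ✓
(C=H80, D=g, E=K): 2 rows → {B,F} = (D27, 758), (D27, 758) ✓
Two rows agree on CDE but differ on BF, so CDE → BF does not hold.

No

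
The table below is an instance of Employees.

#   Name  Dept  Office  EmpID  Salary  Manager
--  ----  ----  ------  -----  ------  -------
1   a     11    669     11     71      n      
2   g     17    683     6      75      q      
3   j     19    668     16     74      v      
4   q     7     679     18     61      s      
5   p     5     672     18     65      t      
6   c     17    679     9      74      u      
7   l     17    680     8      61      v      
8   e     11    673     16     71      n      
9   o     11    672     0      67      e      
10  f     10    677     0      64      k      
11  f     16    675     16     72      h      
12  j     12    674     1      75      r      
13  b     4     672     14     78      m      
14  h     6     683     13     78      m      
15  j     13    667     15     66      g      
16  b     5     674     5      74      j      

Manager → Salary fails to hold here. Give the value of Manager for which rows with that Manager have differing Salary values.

v

Manager=n: rows 1, 8 → Salary = 71, 71 ✓
Manager=q: row 2 → Salary = 75 ✓
Manager=v: rows 3, 7 → Salary takes values {74, 61} — violation
Manager=s: row 4 → Salary = 61 ✓
Manager=t: row 5 → Salary = 65 ✓
Manager=u: row 6 → Salary = 74 ✓
Manager=e: row 9 → Salary = 67 ✓
Manager=k: row 10 → Salary = 64 ✓
Manager=h: row 11 → Salary = 72 ✓
Manager=r: row 12 → Salary = 75 ✓
Manager=m: rows 13, 14 → Salary = 78, 78 ✓
Manager=g: row 15 → Salary = 66 ✓
Manager=j: row 16 → Salary = 74 ✓
The only Manager value with inconsistent Salary is Manager=v.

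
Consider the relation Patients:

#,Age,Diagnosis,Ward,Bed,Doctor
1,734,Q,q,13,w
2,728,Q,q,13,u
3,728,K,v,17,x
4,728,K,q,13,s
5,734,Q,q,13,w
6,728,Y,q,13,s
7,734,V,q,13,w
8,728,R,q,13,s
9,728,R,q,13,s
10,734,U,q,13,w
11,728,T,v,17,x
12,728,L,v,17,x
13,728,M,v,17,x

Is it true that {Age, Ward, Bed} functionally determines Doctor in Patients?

No

(Age=734, Ward=q, Bed=13): rows 1, 5, 7, 10 → Doctor = w, w, w, w ✓
(Age=728, Ward=q, Bed=13): rows 2, 4, 6, 8, 9 → Doctor takes values {u, s} — violation
(Age=728, Ward=v, Bed=17): rows 3, 11, 12, 13 → Doctor = x, x, x, x ✓
Two rows agree on {Age, Ward, Bed} but differ on Doctor, so {Age, Ward, Bed} → Doctor does not hold.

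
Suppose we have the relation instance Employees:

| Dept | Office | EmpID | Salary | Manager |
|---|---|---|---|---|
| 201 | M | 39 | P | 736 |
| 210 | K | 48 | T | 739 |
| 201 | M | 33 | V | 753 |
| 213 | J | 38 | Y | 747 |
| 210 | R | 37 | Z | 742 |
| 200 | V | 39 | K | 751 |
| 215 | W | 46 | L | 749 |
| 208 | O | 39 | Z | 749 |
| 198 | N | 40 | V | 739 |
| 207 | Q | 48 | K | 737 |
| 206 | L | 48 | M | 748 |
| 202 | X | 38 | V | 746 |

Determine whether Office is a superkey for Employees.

No

Two distinct rows share Office=M, so Office does not determine every attribute — not a superkey.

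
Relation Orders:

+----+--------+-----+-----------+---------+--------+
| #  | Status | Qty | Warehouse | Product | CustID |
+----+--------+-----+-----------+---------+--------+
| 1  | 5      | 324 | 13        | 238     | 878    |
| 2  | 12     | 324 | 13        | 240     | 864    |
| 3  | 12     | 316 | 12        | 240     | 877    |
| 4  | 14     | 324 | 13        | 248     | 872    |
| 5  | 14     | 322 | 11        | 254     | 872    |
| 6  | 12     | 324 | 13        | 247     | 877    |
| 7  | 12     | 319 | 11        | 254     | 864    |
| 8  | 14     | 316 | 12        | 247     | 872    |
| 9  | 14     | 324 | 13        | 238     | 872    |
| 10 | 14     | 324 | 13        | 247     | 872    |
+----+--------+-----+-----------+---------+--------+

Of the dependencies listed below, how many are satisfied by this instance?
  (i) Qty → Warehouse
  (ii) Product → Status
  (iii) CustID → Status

(i) Qty → Warehouse: every LHS value maps to a single RHS value — holds.
(ii) Product → Status: Product=238: rows 1, 9 → Status takes values {5, 14} — violation; Product=254: rows 5, 7 → Status takes values {14, 12} — violation; Product=247: rows 6, 8, 10 → Status takes values {12, 14} — violation — fails.
(iii) CustID → Status: every LHS value maps to a single RHS value — holds.
2 of the 3 dependencies hold.

2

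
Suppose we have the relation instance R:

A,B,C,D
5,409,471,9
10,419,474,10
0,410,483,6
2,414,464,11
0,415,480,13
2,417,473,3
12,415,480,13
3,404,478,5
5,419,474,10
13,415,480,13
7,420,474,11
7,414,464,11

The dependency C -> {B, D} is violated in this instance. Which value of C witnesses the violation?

474

C=471: 1 row → {B,D} = (409, 9) ✓
C=474: 3 rows → {B,D} takes values {(419, 10), (420, 11)} — violation
C=483: 1 row → {B,D} = (410, 6) ✓
C=464: 2 rows → {B,D} = (414, 11), (414, 11) ✓
C=480: 3 rows → {B,D} = (415, 13), (415, 13), (415, 13) ✓
C=473: 1 row → {B,D} = (417, 3) ✓
C=478: 1 row → {B,D} = (404, 5) ✓
The only C value with inconsistent RHS is C=474.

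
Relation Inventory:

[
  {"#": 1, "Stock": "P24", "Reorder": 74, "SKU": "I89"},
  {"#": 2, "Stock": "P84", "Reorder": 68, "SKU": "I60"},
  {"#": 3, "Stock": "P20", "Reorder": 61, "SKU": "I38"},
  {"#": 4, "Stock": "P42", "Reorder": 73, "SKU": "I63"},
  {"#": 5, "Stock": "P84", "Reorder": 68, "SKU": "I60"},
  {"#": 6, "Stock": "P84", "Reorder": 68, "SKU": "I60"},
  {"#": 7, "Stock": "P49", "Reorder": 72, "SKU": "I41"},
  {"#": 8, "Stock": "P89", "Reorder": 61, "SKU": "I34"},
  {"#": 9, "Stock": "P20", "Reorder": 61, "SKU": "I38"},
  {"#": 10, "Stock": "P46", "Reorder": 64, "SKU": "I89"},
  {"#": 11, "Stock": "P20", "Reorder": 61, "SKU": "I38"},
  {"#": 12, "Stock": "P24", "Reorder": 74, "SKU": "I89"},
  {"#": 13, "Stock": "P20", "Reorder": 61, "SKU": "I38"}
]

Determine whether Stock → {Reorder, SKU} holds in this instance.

Yes

Stock=P24: rows 1, 12 → {Reorder,SKU} = (74, I89), (74, I89) ✓
Stock=P84: rows 2, 5, 6 → {Reorder,SKU} = (68, I60), (68, I60), (68, I60) ✓
Stock=P20: rows 3, 9, 11, 13 → {Reorder,SKU} = (61, I38), (61, I38), (61, I38), (61, I38) ✓
Stock=P42: row 4 → {Reorder,SKU} = (73, I63) ✓
Stock=P49: row 7 → {Reorder,SKU} = (72, I41) ✓
Stock=P89: row 8 → {Reorder,SKU} = (61, I34) ✓
Stock=P46: row 10 → {Reorder,SKU} = (64, I89) ✓
Every Stock value is associated with a single {Reorder, SKU} value, so Stock → {Reorder, SKU} holds.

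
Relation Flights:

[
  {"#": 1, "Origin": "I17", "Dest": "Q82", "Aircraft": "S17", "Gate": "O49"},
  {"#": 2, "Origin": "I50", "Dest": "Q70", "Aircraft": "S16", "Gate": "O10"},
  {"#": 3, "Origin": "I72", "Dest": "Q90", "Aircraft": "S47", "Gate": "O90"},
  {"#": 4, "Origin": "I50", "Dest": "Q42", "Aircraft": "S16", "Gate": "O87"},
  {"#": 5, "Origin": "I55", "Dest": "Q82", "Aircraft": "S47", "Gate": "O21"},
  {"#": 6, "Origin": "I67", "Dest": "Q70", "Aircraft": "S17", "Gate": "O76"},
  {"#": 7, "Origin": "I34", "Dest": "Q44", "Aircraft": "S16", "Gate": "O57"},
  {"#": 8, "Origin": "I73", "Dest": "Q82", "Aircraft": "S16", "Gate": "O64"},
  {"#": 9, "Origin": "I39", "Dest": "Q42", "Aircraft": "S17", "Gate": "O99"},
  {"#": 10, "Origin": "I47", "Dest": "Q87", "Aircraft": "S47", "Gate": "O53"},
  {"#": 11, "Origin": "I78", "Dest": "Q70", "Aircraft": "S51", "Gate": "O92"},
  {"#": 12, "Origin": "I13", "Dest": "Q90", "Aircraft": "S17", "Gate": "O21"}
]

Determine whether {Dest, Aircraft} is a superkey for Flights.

All 12 rows have distinct {Dest, Aircraft} values, so {Dest, Aircraft} → (all attributes) holds and {Dest, Aircraft} is a superkey.

Yes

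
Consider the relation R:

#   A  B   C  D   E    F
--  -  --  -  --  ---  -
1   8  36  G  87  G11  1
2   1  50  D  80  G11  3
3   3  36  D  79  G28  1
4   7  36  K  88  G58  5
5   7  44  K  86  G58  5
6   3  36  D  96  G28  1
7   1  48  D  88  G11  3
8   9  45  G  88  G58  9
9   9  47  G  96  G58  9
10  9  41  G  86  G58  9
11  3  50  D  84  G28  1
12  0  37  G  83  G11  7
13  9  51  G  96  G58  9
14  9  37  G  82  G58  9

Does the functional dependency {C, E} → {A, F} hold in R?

No

(C=G, E=G11): rows 1, 12 → {A,F} takes values {(8, 1), (0, 7)} — violation
(C=D, E=G11): rows 2, 7 → {A,F} = (1, 3), (1, 3) ✓
(C=D, E=G28): rows 3, 6, 11 → {A,F} = (3, 1), (3, 1), (3, 1) ✓
(C=K, E=G58): rows 4, 5 → {A,F} = (7, 5), (7, 5) ✓
(C=G, E=G58): rows 8, 9, 10, 13, 14 → {A,F} = (9, 9), (9, 9), (9, 9), (9, 9), (9, 9) ✓
Two rows agree on {C, E} but differ on {A, F}, so {C, E} → {A, F} does not hold.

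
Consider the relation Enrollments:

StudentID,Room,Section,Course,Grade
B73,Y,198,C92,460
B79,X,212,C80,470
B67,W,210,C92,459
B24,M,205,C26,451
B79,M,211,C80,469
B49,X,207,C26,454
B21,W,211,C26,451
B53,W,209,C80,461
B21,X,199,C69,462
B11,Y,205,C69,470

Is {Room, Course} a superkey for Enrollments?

All 10 rows have distinct {Room, Course} values, so {Room, Course} → (all attributes) holds and {Room, Course} is a superkey.

Yes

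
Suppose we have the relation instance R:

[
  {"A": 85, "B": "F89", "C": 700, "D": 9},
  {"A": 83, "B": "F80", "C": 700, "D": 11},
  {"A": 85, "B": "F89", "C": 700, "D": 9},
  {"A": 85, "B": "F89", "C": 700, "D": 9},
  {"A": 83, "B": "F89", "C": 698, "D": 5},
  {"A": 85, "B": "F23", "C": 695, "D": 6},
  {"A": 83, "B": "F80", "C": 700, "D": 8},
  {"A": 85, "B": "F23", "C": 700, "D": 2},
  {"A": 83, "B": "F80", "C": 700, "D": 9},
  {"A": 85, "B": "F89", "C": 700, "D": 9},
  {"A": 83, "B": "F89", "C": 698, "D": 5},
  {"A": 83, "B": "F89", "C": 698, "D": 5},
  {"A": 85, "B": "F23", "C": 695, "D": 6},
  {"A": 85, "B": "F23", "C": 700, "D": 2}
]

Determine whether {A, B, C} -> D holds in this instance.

(A=85, B=F89, C=700): 4 rows → D = 9, 9, 9, 9 ✓
(A=83, B=F80, C=700): 3 rows → D takes values {11, 8, 9} — violation
(A=83, B=F89, C=698): 3 rows → D = 5, 5, 5 ✓
(A=85, B=F23, C=695): 2 rows → D = 6, 6 ✓
(A=85, B=F23, C=700): 2 rows → D = 2, 2 ✓
Two rows agree on {A, B, C} but differ on D, so {A, B, C} -> D does not hold.

No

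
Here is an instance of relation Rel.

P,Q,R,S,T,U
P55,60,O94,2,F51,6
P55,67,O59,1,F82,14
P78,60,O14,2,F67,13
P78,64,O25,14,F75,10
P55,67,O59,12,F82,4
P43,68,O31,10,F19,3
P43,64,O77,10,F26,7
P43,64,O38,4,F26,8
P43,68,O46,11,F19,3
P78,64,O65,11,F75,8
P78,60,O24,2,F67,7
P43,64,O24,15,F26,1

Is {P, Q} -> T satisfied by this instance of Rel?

Yes

(P=P55, Q=60): 1 row → T = F51 ✓
(P=P55, Q=67): 2 rows → T = F82, F82 ✓
(P=P78, Q=60): 2 rows → T = F67, F67 ✓
(P=P78, Q=64): 2 rows → T = F75, F75 ✓
(P=P43, Q=68): 2 rows → T = F19, F19 ✓
(P=P43, Q=64): 3 rows → T = F26, F26, F26 ✓
Every {P, Q} value is associated with a single T value, so {P, Q} -> T holds.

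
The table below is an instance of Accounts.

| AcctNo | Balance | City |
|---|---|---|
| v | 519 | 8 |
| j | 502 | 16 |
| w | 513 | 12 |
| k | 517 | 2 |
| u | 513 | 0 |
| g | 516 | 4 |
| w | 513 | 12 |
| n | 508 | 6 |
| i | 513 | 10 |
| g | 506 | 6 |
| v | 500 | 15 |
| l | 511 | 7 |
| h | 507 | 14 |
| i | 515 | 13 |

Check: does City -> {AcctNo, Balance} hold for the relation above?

No

City=8: 1 row → {AcctNo,Balance} = (v, 519) ✓
City=16: 1 row → {AcctNo,Balance} = (j, 502) ✓
City=12: 2 rows → {AcctNo,Balance} = (w, 513), (w, 513) ✓
City=2: 1 row → {AcctNo,Balance} = (k, 517) ✓
City=0: 1 row → {AcctNo,Balance} = (u, 513) ✓
City=4: 1 row → {AcctNo,Balance} = (g, 516) ✓
City=6: 2 rows → {AcctNo,Balance} takes values {(n, 508), (g, 506)} — violation
City=10: 1 row → {AcctNo,Balance} = (i, 513) ✓
City=15: 1 row → {AcctNo,Balance} = (v, 500) ✓
City=7: 1 row → {AcctNo,Balance} = (l, 511) ✓
City=14: 1 row → {AcctNo,Balance} = (h, 507) ✓
City=13: 1 row → {AcctNo,Balance} = (i, 515) ✓
Two rows agree on City but differ on {AcctNo, Balance}, so City -> {AcctNo, Balance} does not hold.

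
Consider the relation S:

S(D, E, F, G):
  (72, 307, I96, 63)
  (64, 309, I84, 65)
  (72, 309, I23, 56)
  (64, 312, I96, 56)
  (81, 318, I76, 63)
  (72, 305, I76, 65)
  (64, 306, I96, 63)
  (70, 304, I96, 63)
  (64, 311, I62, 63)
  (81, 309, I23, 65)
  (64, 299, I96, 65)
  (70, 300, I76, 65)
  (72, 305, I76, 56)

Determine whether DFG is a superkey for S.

Yes

All 13 rows have distinct DFG values, so DFG → (all attributes) holds and DFG is a superkey.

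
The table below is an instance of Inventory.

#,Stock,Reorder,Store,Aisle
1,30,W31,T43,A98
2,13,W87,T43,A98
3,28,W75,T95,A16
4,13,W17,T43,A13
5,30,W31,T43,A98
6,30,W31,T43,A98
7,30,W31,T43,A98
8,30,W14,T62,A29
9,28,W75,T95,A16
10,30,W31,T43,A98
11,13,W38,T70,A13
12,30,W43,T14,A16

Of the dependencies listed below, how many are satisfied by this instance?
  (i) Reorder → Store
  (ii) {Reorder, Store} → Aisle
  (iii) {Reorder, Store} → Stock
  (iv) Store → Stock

3

(i) Reorder → Store: every LHS value maps to a single RHS value — holds.
(ii) {Reorder, Store} → Aisle: every LHS value maps to a single RHS value — holds.
(iii) {Reorder, Store} → Stock: every LHS value maps to a single RHS value — holds.
(iv) Store → Stock: Store=T43: rows 1, 2, 4, 5, 6, 7, 10 → Stock takes values {30, 13} — violation — fails.
3 of the 4 dependencies hold.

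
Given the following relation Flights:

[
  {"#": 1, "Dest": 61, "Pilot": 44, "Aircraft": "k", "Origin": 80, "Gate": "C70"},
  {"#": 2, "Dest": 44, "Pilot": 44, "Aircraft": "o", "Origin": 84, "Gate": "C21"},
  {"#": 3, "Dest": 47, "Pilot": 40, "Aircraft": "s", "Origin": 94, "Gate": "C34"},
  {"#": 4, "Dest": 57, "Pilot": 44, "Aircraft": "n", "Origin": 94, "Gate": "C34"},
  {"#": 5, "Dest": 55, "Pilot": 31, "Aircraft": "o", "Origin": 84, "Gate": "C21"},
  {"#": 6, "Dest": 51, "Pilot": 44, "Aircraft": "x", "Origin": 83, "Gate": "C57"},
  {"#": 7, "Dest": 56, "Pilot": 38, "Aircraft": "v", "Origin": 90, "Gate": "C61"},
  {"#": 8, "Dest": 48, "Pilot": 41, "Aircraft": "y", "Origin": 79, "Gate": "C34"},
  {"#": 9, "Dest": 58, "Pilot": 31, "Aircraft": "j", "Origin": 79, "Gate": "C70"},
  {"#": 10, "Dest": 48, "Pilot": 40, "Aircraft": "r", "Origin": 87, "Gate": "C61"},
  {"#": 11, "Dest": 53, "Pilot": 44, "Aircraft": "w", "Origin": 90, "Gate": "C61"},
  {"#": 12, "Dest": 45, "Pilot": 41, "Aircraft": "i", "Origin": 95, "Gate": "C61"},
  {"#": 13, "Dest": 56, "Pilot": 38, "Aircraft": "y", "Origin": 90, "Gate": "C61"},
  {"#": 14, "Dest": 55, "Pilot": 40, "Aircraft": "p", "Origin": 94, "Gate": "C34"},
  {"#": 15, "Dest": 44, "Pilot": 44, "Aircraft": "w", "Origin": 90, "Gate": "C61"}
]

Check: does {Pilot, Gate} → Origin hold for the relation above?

(Pilot=44, Gate=C70): row 1 → Origin = 80 ✓
(Pilot=44, Gate=C21): row 2 → Origin = 84 ✓
(Pilot=40, Gate=C34): rows 3, 14 → Origin = 94, 94 ✓
(Pilot=44, Gate=C34): row 4 → Origin = 94 ✓
(Pilot=31, Gate=C21): row 5 → Origin = 84 ✓
(Pilot=44, Gate=C57): row 6 → Origin = 83 ✓
(Pilot=38, Gate=C61): rows 7, 13 → Origin = 90, 90 ✓
(Pilot=41, Gate=C34): row 8 → Origin = 79 ✓
(Pilot=31, Gate=C70): row 9 → Origin = 79 ✓
(Pilot=40, Gate=C61): row 10 → Origin = 87 ✓
(Pilot=44, Gate=C61): rows 11, 15 → Origin = 90, 90 ✓
(Pilot=41, Gate=C61): row 12 → Origin = 95 ✓
Every {Pilot, Gate} value is associated with a single Origin value, so {Pilot, Gate} → Origin holds.

Yes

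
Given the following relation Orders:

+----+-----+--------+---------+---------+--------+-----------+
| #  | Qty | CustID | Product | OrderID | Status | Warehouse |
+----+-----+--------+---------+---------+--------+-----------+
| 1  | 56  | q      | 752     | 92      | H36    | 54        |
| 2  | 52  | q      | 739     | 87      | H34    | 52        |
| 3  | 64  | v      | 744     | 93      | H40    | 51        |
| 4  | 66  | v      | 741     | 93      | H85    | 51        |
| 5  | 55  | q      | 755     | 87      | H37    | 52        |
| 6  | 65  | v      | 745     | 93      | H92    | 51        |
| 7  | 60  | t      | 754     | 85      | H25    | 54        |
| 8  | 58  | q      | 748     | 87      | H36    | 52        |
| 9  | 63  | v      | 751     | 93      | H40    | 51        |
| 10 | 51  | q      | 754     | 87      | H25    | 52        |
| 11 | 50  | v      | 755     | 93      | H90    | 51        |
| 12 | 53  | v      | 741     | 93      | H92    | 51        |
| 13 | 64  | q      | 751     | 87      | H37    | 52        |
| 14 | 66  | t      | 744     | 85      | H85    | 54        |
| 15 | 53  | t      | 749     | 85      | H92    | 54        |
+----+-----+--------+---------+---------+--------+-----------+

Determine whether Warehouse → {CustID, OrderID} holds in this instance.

Warehouse=54: rows 1, 7, 14, 15 → {CustID,OrderID} takes values {(q, 92), (t, 85)} — violation
Warehouse=52: rows 2, 5, 8, 10, 13 → {CustID,OrderID} = (q, 87), (q, 87), (q, 87), (q, 87), (q, 87) ✓
Warehouse=51: rows 3, 4, 6, 9, 11, 12 → {CustID,OrderID} = (v, 93), (v, 93), (v, 93), (v, 93), (v, 93), (v, 93) ✓
Two rows agree on Warehouse but differ on {CustID, OrderID}, so Warehouse → {CustID, OrderID} does not hold.

No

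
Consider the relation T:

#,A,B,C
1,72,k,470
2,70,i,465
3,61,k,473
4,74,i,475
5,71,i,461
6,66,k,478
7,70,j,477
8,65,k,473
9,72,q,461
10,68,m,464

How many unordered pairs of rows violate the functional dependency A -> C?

2

A=72: violating pairs (1,9) — 1 pair.
A=70: violating pairs (2,7) — 1 pair.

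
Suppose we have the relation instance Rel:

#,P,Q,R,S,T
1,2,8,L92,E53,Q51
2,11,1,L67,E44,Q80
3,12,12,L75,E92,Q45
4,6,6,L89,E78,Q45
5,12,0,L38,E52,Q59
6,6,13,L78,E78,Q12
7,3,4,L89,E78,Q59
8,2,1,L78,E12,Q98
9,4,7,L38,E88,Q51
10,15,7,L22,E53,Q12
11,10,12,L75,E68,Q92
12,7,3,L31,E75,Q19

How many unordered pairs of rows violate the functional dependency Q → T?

Q=1: violating pairs (2,8) — 1 pair.
Q=12: violating pairs (3,11) — 1 pair.
Q=7: violating pairs (9,10) — 1 pair.

3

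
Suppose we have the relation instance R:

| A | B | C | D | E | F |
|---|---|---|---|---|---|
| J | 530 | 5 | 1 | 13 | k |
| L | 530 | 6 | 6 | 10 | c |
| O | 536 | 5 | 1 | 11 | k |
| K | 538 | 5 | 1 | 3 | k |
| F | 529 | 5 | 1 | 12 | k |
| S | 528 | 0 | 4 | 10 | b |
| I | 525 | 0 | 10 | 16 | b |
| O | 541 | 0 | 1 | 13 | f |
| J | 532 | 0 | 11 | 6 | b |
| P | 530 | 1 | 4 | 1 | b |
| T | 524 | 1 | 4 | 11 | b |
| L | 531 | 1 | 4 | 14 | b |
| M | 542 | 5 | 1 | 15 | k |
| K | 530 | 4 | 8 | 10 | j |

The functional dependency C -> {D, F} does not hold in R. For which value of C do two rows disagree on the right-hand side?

0

C=5: 5 rows → {D,F} = (1, k), (1, k), (1, k), (1, k), (1, k) ✓
C=6: 1 row → {D,F} = (6, c) ✓
C=0: 4 rows → {D,F} takes values {(4, b), (10, b), (1, f), (11, b)} — violation
C=1: 3 rows → {D,F} = (4, b), (4, b), (4, b) ✓
C=4: 1 row → {D,F} = (8, j) ✓
The only C value with inconsistent RHS is C=0.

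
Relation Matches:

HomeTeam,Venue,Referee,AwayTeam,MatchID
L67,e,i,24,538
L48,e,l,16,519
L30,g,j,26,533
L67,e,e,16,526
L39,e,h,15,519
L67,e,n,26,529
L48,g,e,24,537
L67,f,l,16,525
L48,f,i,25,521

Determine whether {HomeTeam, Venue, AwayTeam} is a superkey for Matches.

Yes

All 9 rows have distinct {HomeTeam, Venue, AwayTeam} values, so {HomeTeam, Venue, AwayTeam} → (all attributes) holds and {HomeTeam, Venue, AwayTeam} is a superkey.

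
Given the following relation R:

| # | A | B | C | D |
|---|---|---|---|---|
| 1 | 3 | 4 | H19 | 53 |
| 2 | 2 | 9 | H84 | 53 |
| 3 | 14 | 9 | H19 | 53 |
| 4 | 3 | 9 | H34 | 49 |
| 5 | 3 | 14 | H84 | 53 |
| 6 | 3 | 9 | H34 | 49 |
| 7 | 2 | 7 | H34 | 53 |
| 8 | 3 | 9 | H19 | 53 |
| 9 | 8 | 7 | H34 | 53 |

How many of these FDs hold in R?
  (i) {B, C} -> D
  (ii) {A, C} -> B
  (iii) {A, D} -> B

(i) {B, C} -> D: every LHS value maps to a single RHS value — holds.
(ii) {A, C} -> B: (A=3, C=H19): rows 1, 8 → B takes values {4, 9} — violation — fails.
(iii) {A, D} -> B: (A=3, D=53): rows 1, 5, 8 → B takes values {4, 14, 9} — violation; (A=2, D=53): rows 2, 7 → B takes values {9, 7} — violation — fails.
1 of the 3 dependencies holds.

1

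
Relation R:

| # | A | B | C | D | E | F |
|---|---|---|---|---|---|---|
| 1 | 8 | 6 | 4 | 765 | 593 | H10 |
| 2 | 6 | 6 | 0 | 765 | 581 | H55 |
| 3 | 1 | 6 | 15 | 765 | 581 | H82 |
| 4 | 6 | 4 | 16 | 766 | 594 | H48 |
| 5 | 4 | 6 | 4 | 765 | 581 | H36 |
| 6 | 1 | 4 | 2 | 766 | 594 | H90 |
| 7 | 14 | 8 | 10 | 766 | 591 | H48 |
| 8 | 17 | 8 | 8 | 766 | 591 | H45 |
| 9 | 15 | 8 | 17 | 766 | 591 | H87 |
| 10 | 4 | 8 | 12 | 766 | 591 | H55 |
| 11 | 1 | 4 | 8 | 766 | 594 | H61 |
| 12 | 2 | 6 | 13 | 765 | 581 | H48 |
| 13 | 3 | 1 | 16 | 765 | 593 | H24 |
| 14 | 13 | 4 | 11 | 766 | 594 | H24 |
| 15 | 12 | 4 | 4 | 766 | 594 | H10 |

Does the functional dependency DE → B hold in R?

No

(D=765, E=593): rows 1, 13 → B takes values {6, 1} — violation
(D=765, E=581): rows 2, 3, 5, 12 → B = 6, 6, 6, 6 ✓
(D=766, E=594): rows 4, 6, 11, 14, 15 → B = 4, 4, 4, 4, 4 ✓
(D=766, E=591): rows 7, 8, 9, 10 → B = 8, 8, 8, 8 ✓
Two rows agree on DE but differ on B, so DE → B does not hold.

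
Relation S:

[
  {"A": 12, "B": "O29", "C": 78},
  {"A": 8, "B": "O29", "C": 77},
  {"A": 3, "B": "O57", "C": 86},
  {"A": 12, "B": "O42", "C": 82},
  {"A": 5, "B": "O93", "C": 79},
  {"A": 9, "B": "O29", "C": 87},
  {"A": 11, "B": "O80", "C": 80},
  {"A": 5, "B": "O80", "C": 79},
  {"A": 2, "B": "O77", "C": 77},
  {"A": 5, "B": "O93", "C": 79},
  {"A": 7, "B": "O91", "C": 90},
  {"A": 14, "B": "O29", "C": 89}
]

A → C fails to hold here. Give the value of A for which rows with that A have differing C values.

12

A=12: 2 rows → C takes values {78, 82} — violation
A=8: 1 row → C = 77 ✓
A=3: 1 row → C = 86 ✓
A=5: 3 rows → C = 79, 79, 79 ✓
A=9: 1 row → C = 87 ✓
A=11: 1 row → C = 80 ✓
A=2: 1 row → C = 77 ✓
A=7: 1 row → C = 90 ✓
A=14: 1 row → C = 89 ✓
The only A value with inconsistent C is A=12.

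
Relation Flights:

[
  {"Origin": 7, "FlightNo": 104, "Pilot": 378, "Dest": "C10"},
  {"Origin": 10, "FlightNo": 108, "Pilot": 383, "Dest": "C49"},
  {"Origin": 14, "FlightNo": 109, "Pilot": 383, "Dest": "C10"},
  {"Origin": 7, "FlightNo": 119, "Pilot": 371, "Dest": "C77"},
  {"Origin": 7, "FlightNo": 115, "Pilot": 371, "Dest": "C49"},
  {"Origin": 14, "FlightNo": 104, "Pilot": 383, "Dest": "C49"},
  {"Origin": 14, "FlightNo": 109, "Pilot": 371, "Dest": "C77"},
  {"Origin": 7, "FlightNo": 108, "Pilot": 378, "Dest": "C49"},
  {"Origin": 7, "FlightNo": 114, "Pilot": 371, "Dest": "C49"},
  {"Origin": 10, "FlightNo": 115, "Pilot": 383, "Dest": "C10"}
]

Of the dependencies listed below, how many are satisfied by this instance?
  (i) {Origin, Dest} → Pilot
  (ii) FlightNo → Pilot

0

(i) {Origin, Dest} → Pilot: (Origin=7, Dest=C49): 3 rows → Pilot takes values {371, 378} — violation — fails.
(ii) FlightNo → Pilot: FlightNo=104: 2 rows → Pilot takes values {378, 383} — violation; FlightNo=108: 2 rows → Pilot takes values {383, 378} — violation; FlightNo=109: 2 rows → Pilot takes values {383, 371} — violation; FlightNo=115: 2 rows → Pilot takes values {371, 383} — violation — fails.
None of the 2 dependencies hold.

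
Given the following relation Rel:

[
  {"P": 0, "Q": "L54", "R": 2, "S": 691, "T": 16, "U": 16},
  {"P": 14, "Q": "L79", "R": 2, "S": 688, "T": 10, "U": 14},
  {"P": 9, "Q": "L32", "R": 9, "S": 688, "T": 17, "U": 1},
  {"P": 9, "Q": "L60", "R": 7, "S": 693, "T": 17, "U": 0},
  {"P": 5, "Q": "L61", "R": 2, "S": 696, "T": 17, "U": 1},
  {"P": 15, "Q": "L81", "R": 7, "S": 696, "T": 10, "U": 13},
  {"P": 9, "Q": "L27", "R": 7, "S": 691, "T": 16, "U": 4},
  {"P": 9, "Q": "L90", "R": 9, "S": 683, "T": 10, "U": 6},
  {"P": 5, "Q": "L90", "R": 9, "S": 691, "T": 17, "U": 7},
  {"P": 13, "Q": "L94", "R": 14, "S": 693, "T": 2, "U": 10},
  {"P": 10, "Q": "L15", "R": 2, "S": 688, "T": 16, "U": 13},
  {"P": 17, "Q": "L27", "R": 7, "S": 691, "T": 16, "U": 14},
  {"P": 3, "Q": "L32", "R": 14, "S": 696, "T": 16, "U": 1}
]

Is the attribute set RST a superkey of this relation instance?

Two distinct rows share (R=7, S=691, T=16), so RST does not determine every attribute — not a superkey.

No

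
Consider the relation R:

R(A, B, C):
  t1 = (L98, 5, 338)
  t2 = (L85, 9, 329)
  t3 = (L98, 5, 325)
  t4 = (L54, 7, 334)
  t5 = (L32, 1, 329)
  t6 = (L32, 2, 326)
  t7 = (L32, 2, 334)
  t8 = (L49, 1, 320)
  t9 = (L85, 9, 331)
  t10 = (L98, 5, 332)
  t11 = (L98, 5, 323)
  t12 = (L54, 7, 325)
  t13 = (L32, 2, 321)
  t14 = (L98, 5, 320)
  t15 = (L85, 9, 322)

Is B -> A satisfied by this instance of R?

B=5: rows 1, 3, 10, 11, 14 → A = L98, L98, L98, L98, L98 ✓
B=9: rows 2, 9, 15 → A = L85, L85, L85 ✓
B=7: rows 4, 12 → A = L54, L54 ✓
B=1: rows 5, 8 → A takes values {L32, L49} — violation
B=2: rows 6, 7, 13 → A = L32, L32, L32 ✓
Two rows agree on B but differ on A, so B -> A does not hold.

No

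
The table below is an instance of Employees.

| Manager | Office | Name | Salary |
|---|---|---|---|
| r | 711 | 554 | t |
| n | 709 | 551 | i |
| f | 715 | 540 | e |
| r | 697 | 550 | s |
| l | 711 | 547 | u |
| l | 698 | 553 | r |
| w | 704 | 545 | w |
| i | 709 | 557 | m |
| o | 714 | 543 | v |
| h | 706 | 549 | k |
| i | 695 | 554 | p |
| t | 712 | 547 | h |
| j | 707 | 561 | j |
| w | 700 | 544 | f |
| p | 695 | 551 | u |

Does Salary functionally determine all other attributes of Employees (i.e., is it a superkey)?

Two distinct rows share Salary=u, so Salary does not determine every attribute — not a superkey.

No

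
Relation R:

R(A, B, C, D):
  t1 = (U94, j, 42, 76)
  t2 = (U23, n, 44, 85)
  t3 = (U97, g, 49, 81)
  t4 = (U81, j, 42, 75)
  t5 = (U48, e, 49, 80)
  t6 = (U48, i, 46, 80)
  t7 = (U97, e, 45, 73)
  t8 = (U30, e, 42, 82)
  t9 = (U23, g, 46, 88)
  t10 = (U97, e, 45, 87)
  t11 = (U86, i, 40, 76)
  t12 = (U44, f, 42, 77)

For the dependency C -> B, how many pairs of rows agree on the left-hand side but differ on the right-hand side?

7

C=42: violating pairs (1,8), (1,12), (4,8), (4,12), (8,12) — 5 pairs.
C=49: violating pairs (3,5) — 1 pair.
C=46: violating pairs (6,9) — 1 pair.
C=45: all 2 rows agree on B — 0 pairs.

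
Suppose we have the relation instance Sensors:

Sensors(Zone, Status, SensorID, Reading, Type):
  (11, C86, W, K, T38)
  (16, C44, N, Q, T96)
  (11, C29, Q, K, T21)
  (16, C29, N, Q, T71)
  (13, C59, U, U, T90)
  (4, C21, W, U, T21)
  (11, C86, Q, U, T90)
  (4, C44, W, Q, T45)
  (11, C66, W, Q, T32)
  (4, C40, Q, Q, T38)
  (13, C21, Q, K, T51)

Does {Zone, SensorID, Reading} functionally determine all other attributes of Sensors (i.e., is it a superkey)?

No

Two distinct rows share (Zone=16, SensorID=N, Reading=Q), so {Zone, SensorID, Reading} does not determine every attribute — not a superkey.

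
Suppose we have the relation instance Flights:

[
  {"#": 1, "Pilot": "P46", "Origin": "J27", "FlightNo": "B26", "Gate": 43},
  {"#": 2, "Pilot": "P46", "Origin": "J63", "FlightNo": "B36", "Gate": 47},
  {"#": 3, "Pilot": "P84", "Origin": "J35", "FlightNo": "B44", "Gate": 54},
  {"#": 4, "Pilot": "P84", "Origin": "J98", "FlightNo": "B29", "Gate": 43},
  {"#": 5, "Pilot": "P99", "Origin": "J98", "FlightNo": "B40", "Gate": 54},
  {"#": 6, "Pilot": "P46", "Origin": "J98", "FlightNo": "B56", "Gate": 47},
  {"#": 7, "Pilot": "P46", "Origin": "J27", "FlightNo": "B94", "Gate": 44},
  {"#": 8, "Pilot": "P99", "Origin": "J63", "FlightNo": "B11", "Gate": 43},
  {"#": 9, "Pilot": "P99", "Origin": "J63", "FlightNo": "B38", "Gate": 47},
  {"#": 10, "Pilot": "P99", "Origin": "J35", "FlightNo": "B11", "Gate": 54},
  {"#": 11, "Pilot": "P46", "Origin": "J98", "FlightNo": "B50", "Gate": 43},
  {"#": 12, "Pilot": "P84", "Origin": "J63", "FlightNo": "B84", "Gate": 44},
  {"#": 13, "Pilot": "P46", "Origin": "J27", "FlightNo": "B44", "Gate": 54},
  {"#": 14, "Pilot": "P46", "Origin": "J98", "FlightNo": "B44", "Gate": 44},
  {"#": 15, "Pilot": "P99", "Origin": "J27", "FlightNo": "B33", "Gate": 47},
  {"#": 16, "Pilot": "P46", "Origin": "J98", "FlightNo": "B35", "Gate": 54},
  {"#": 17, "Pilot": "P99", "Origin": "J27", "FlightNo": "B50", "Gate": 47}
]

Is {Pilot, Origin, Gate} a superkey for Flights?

No

Rows 15 and 17 have the same {Pilot, Origin, Gate} value (Pilot=P99, Origin=J27, Gate=47) but are distinct tuples, so {Pilot, Origin, Gate} does not determine every attribute — not a superkey.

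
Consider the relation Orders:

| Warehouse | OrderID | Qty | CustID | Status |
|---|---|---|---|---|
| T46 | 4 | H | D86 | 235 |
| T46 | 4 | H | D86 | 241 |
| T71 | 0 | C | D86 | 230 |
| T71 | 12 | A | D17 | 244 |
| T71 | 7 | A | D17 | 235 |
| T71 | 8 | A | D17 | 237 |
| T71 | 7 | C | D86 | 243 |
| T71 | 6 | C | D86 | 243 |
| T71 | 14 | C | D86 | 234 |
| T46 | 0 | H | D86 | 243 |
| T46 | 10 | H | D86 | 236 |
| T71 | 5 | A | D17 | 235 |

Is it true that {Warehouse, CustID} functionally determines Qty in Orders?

(Warehouse=T46, CustID=D86): 4 rows → Qty = H, H, H, H ✓
(Warehouse=T71, CustID=D86): 4 rows → Qty = C, C, C, C ✓
(Warehouse=T71, CustID=D17): 4 rows → Qty = A, A, A, A ✓
Every {Warehouse, CustID} value is associated with a single Qty value, so {Warehouse, CustID} -> Qty holds.

Yes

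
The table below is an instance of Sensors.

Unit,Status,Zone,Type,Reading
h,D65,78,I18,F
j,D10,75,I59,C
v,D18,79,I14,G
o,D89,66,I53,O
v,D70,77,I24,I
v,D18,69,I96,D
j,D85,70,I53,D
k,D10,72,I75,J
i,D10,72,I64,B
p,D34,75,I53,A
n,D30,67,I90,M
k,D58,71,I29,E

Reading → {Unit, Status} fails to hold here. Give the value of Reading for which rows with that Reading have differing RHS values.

Reading=F: 1 row → {Unit,Status} = (h, D65) ✓
Reading=C: 1 row → {Unit,Status} = (j, D10) ✓
Reading=G: 1 row → {Unit,Status} = (v, D18) ✓
Reading=O: 1 row → {Unit,Status} = (o, D89) ✓
Reading=I: 1 row → {Unit,Status} = (v, D70) ✓
Reading=D: 2 rows → {Unit,Status} takes values {(v, D18), (j, D85)} — violation
Reading=J: 1 row → {Unit,Status} = (k, D10) ✓
Reading=B: 1 row → {Unit,Status} = (i, D10) ✓
Reading=A: 1 row → {Unit,Status} = (p, D34) ✓
Reading=M: 1 row → {Unit,Status} = (n, D30) ✓
Reading=E: 1 row → {Unit,Status} = (k, D58) ✓
The only Reading value with inconsistent RHS is Reading=D.

D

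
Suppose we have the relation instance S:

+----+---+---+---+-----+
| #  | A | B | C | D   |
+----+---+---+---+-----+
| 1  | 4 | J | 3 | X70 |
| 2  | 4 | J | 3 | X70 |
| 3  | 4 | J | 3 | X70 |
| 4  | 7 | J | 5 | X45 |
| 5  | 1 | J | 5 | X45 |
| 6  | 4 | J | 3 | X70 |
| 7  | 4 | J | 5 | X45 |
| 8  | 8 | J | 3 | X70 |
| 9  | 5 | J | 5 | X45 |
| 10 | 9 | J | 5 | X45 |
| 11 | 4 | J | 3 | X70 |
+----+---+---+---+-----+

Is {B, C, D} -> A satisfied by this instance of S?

No

(B=J, C=3, D=X70): rows 1, 2, 3, 6, 8, 11 → A takes values {4, 8} — violation
(B=J, C=5, D=X45): rows 4, 5, 7, 9, 10 → A takes values {7, 1, 4, 5, 9} — violation
Two rows agree on {B, C, D} but differ on A, so {B, C, D} -> A does not hold.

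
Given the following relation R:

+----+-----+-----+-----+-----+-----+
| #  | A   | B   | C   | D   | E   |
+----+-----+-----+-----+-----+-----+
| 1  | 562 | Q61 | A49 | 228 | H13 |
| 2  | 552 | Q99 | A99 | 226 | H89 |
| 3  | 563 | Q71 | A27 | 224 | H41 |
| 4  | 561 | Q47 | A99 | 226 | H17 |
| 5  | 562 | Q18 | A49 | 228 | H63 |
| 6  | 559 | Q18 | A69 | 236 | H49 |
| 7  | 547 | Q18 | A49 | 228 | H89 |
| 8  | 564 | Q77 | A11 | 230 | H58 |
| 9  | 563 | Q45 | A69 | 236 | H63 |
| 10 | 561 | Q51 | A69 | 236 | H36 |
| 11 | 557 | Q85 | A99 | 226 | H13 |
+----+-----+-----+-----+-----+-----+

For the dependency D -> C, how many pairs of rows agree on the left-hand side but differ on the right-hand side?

0

D=228: all 3 rows agree on C — 0 pairs.
D=226: all 3 rows agree on C — 0 pairs.
D=236: all 3 rows agree on C — 0 pairs.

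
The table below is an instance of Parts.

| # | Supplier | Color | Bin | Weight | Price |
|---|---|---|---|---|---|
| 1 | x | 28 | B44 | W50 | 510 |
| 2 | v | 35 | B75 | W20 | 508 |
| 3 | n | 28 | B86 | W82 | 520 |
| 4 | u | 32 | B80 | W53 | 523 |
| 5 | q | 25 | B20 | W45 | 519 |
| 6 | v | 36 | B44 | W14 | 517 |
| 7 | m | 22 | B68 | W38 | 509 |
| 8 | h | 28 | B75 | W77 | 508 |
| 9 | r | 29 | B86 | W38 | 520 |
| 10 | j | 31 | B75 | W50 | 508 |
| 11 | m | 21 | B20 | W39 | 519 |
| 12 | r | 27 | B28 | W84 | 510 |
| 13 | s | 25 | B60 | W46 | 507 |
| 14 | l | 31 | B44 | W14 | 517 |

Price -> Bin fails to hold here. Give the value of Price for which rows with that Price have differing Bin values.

Price=510: rows 1, 12 → Bin takes values {B44, B28} — violation
Price=508: rows 2, 8, 10 → Bin = B75, B75, B75 ✓
Price=520: rows 3, 9 → Bin = B86, B86 ✓
Price=523: row 4 → Bin = B80 ✓
Price=519: rows 5, 11 → Bin = B20, B20 ✓
Price=517: rows 6, 14 → Bin = B44, B44 ✓
Price=509: row 7 → Bin = B68 ✓
Price=507: row 13 → Bin = B60 ✓
The only Price value with inconsistent Bin is Price=510.

510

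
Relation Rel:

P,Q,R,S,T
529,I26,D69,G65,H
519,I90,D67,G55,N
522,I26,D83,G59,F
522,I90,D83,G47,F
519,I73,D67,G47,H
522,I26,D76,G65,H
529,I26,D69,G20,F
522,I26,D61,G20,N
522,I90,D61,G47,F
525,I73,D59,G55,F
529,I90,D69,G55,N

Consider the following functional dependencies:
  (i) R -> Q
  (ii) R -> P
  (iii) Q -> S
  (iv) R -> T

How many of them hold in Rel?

1

(i) R -> Q: R=D69: 3 rows → Q takes values {I26, I90} — violation; R=D67: 2 rows → Q takes values {I90, I73} — violation; R=D83: 2 rows → Q takes values {I26, I90} — violation; R=D61: 2 rows → Q takes values {I26, I90} — violation — fails.
(ii) R -> P: every LHS value maps to a single RHS value — holds.
(iii) Q -> S: Q=I26: 5 rows → S takes values {G65, G59, G20} — violation; Q=I90: 4 rows → S takes values {G55, G47} — violation; Q=I73: 2 rows → S takes values {G47, G55} — violation — fails.
(iv) R -> T: R=D69: 3 rows → T takes values {H, F, N} — violation; R=D67: 2 rows → T takes values {N, H} — violation; R=D61: 2 rows → T takes values {N, F} — violation — fails.
1 of the 4 dependencies holds.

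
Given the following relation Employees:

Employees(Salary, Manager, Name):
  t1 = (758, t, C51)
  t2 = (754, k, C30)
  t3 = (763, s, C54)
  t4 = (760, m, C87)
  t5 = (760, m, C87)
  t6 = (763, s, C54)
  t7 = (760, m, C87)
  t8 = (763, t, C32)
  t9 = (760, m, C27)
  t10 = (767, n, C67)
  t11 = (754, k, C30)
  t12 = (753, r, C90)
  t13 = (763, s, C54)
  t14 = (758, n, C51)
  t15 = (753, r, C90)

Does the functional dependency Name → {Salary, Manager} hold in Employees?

Name=C51: rows 1, 14 → {Salary,Manager} takes values {(758, t), (758, n)} — violation
Name=C30: rows 2, 11 → {Salary,Manager} = (754, k), (754, k) ✓
Name=C54: rows 3, 6, 13 → {Salary,Manager} = (763, s), (763, s), (763, s) ✓
Name=C87: rows 4, 5, 7 → {Salary,Manager} = (760, m), (760, m), (760, m) ✓
Name=C32: row 8 → {Salary,Manager} = (763, t) ✓
Name=C27: row 9 → {Salary,Manager} = (760, m) ✓
Name=C67: row 10 → {Salary,Manager} = (767, n) ✓
Name=C90: rows 12, 15 → {Salary,Manager} = (753, r), (753, r) ✓
Two rows agree on Name but differ on {Salary, Manager}, so Name → {Salary, Manager} does not hold.

No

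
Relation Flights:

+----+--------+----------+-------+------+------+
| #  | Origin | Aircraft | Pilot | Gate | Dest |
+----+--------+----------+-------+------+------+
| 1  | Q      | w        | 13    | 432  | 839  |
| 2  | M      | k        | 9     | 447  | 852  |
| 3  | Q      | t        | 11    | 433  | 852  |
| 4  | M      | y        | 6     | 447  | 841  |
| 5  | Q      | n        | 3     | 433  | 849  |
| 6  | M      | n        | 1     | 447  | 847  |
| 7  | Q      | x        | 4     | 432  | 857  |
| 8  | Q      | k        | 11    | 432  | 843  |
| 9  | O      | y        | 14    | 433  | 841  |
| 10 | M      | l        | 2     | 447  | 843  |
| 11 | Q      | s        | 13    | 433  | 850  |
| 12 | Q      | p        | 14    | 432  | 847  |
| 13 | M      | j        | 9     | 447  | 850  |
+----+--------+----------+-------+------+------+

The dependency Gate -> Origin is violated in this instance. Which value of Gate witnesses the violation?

Gate=432: rows 1, 7, 8, 12 → Origin = Q, Q, Q, Q ✓
Gate=447: rows 2, 4, 6, 10, 13 → Origin = M, M, M, M, M ✓
Gate=433: rows 3, 5, 9, 11 → Origin takes values {Q, O} — violation
The only Gate value with inconsistent Origin is Gate=433.

433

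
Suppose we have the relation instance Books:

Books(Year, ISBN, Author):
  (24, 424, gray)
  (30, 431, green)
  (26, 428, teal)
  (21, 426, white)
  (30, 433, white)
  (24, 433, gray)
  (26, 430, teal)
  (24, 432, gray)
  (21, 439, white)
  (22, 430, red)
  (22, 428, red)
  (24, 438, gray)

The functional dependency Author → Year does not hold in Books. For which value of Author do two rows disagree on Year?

white

Author=gray: 4 rows → Year = 24, 24, 24, 24 ✓
Author=green: 1 row → Year = 30 ✓
Author=teal: 2 rows → Year = 26, 26 ✓
Author=white: 3 rows → Year takes values {21, 30} — violation
Author=red: 2 rows → Year = 22, 22 ✓
The only Author value with inconsistent Year is Author=white.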